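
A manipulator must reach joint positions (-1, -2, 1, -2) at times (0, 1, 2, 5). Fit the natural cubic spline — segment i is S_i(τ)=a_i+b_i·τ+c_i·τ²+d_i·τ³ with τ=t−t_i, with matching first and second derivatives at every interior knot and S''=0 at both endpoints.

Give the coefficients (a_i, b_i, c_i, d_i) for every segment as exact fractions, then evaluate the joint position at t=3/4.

Δ: Δ0=-1, Δ1=3, Δ2=-1
row 1: diag=4, rhs=24; c'=1/4, d'=6
row 2: denom=8−1·1/4=31/4; d'=(-24−1·6)/(31/4)=-120/31
back: M2=-120/31
back: M1=6−1/4·-120/31=216/31
M: M0=0, M1=216/31, M2=-120/31, M3=0
seg 0: a=-1, c=M0/2=0, d=(M1−M0)/(6·1)=36/31, b=Δ0−h0·(2M0+M1)/6=-67/31
seg 1: a=-2, c=M1/2=108/31, d=(M2−M1)/(6·1)=-56/31, b=Δ1−h1·(2M1+M2)/6=41/31
seg 2: a=1, c=M2/2=-60/31, d=(M3−M2)/(6·3)=20/93, b=Δ2−h2·(2M2+M3)/6=89/31
t_q=3/4 → seg 0, τ=3/4; S=-1+-67/31·τ+0·τ²+36/31·τ³=-1057/496

  seg 0: a=-1 b=-67/31 c=0 d=36/31
  seg 1: a=-2 b=41/31 c=108/31 d=-56/31
  seg 2: a=1 b=89/31 c=-60/31 d=20/93
S(3/4) = -1057/496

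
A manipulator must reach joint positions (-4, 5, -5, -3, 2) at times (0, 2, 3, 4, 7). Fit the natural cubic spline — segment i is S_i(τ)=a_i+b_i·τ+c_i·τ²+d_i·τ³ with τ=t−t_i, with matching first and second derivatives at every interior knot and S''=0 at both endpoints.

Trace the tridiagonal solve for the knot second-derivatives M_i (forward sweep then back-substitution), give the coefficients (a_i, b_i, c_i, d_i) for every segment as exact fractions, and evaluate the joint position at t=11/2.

  seg 0: a=-4 b=2839/267 c=0 d=-3275/2136
  seg 1: a=5 b=-4147/534 c=-3275/356 d=7439/1068
  seg 2: a=-5 b=-5627/1068 c=1041/89 d=-4729/1068
  seg 3: a=-3 b=2585/534 c=-565/356 d=565/3204
S(11/2) = 3661/2848

Δ: Δ0=9/2, Δ1=-10, Δ2=2, Δ3=5/3
row 1: diag=6, rhs=-87; c'=1/6, d'=-29/2
row 2: denom=4−1·1/6=23/6; d'=(72−1·-29/2)/(23/6)=519/23
row 3: denom=8−1·6/23=178/23; d'=(-2−1·519/23)/(178/23)=-565/178
back: M3=-565/178
back: M2=519/23−6/23·-565/178=2082/89
back: M1=-29/2−1/6·2082/89=-3275/178
M: M0=0, M1=-3275/178, M2=2082/89, M3=-565/178, M4=0
seg 0: a=-4, c=M0/2=0, d=(M1−M0)/(6·2)=-3275/2136, b=Δ0−h0·(2M0+M1)/6=2839/267
seg 1: a=5, c=M1/2=-3275/356, d=(M2−M1)/(6·1)=7439/1068, b=Δ1−h1·(2M1+M2)/6=-4147/534
seg 2: a=-5, c=M2/2=1041/89, d=(M3−M2)/(6·1)=-4729/1068, b=Δ2−h2·(2M2+M3)/6=-5627/1068
seg 3: a=-3, c=M3/2=-565/356, d=(M4−M3)/(6·3)=565/3204, b=Δ3−h3·(2M3+M4)/6=2585/534
t_q=11/2 → seg 3, τ=3/2; S=-3+2585/534·τ+-565/356·τ²+565/3204·τ³=3661/2848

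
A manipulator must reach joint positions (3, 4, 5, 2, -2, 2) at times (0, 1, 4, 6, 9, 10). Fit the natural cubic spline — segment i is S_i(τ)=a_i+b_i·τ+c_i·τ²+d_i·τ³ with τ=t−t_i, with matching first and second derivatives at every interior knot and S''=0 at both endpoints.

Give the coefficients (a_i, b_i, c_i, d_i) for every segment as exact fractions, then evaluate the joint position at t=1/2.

  seg 0: a=3 b=9869/9570 c=0 d=-299/9570
  seg 1: a=4 b=4486/4785 c=-299/3190 d=-281/7830
  seg 2: a=5 b=-5683/9570 c=-1994/4785 d=-1/55
  seg 3: a=2 b=-23723/9570 c=-2516/4785 d=2369/7830
  seg 4: a=-2 b=12131/4785 c=7009/3190 d=-7009/9570
S(1/2) = 89619/25520

Δ: Δ0=1, Δ1=1/3, Δ2=-3/2, Δ3=-4/3, Δ4=4
row 1: diag=8, rhs=-4; c'=3/8, d'=-1/2
row 2: denom=10−3·3/8=71/8; d'=(-11−3·-1/2)/(71/8)=-76/71
row 3: denom=10−2·16/71=678/71; d'=(1−2·-76/71)/(678/71)=223/678
row 4: denom=8−3·71/226=1595/226; d'=(32−3·223/678)/(1595/226)=7009/1595
back: M4=7009/1595
back: M3=223/678−71/226·7009/1595=-5032/4785
back: M2=-76/71−16/71·-5032/4785=-3988/4785
back: M1=-1/2−3/8·-3988/4785=-299/1595
M: M0=0, M1=-299/1595, M2=-3988/4785, M3=-5032/4785, M4=7009/1595, M5=0
seg 0: a=3, c=M0/2=0, d=(M1−M0)/(6·1)=-299/9570, b=Δ0−h0·(2M0+M1)/6=9869/9570
seg 1: a=4, c=M1/2=-299/3190, d=(M2−M1)/(6·3)=-281/7830, b=Δ1−h1·(2M1+M2)/6=4486/4785
seg 2: a=5, c=M2/2=-1994/4785, d=(M3−M2)/(6·2)=-1/55, b=Δ2−h2·(2M2+M3)/6=-5683/9570
seg 3: a=2, c=M3/2=-2516/4785, d=(M4−M3)/(6·3)=2369/7830, b=Δ3−h3·(2M3+M4)/6=-23723/9570
seg 4: a=-2, c=M4/2=7009/3190, d=(M5−M4)/(6·1)=-7009/9570, b=Δ4−h4·(2M4+M5)/6=12131/4785
t_q=1/2 → seg 0, τ=1/2; S=3+9869/9570·τ+0·τ²+-299/9570·τ³=89619/25520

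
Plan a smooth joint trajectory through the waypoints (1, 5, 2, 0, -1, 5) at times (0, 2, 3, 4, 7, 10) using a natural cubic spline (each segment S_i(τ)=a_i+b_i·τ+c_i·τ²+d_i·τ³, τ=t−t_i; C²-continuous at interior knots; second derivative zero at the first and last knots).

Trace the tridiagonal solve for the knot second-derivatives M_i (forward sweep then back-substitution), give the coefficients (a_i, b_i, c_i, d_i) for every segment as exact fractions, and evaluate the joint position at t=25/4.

Δ: Δ0=2, Δ1=-3, Δ2=-2, Δ3=-1/3, Δ4=2
row 1: diag=6, rhs=-30; c'=1/6, d'=-5
row 2: denom=4−1·1/6=23/6; d'=(6−1·-5)/(23/6)=66/23
row 3: denom=8−1·6/23=178/23; d'=(10−1·66/23)/(178/23)=82/89
row 4: denom=12−3·69/178=1929/178; d'=(14−3·82/89)/(1929/178)=2000/1929
back: M4=2000/1929
back: M3=82/89−69/178·2000/1929=334/643
back: M2=66/23−6/23·334/643=1758/643
back: M1=-5−1/6·1758/643=-3508/643
M: M0=0, M1=-3508/643, M2=1758/643, M3=334/643, M4=2000/1929, M5=0
seg 0: a=1, c=M0/2=0, d=(M1−M0)/(6·2)=-877/1929, b=Δ0−h0·(2M0+M1)/6=7366/1929
seg 1: a=5, c=M1/2=-1754/643, d=(M2−M1)/(6·1)=2633/1929, b=Δ1−h1·(2M1+M2)/6=-3158/1929
seg 2: a=2, c=M2/2=879/643, d=(M3−M2)/(6·1)=-712/1929, b=Δ2−h2·(2M2+M3)/6=-5783/1929
seg 3: a=0, c=M3/2=167/643, d=(M4−M3)/(6·3)=499/17361, b=Δ3−h3·(2M3+M4)/6=-2645/1929
seg 4: a=-1, c=M4/2=1000/1929, d=(M5−M4)/(6·3)=-1000/17361, b=Δ4−h4·(2M4+M5)/6=1858/1929
t_q=25/4 → seg 3, τ=9/4; S=0+-2645/1929·τ+167/643·τ²+499/17361·τ³=-59379/41152

  seg 0: a=1 b=7366/1929 c=0 d=-877/1929
  seg 1: a=5 b=-3158/1929 c=-1754/643 d=2633/1929
  seg 2: a=2 b=-5783/1929 c=879/643 d=-712/1929
  seg 3: a=0 b=-2645/1929 c=167/643 d=499/17361
  seg 4: a=-1 b=1858/1929 c=1000/1929 d=-1000/17361
S(25/4) = -59379/41152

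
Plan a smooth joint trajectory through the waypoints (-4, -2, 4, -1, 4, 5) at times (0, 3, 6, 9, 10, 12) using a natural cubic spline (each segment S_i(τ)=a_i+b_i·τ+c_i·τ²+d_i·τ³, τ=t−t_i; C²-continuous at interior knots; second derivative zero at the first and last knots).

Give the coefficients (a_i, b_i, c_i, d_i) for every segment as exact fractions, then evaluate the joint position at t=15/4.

Δ: Δ0=2/3, Δ1=2, Δ2=-5/3, Δ3=5, Δ4=1/2
row 1: diag=12, rhs=8; c'=1/4, d'=2/3
row 2: denom=12−3·1/4=45/4; d'=(-22−3·2/3)/(45/4)=-32/15
row 3: denom=8−3·4/15=36/5; d'=(40−3·-32/15)/(36/5)=58/9
row 4: denom=6−1·5/36=211/36; d'=(-27−1·58/9)/(211/36)=-1204/211
back: M4=-1204/211
back: M3=58/9−5/36·-1204/211=1527/211
back: M2=-32/15−4/15·1527/211=-2572/633
back: M1=2/3−1/4·-2572/633=355/211
M: M0=0, M1=355/211, M2=-2572/633, M3=1527/211, M4=-1204/211, M5=0
seg 0: a=-4, c=M0/2=0, d=(M1−M0)/(6·3)=355/3798, b=Δ0−h0·(2M0+M1)/6=-221/1266
seg 1: a=-2, c=M1/2=355/422, d=(M2−M1)/(6·3)=-3637/11394, b=Δ1−h1·(2M1+M2)/6=1487/633
seg 2: a=4, c=M2/2=-1286/633, d=(M3−M2)/(6·3)=7153/11394, b=Δ2−h2·(2M2+M3)/6=-1547/1266
seg 3: a=-1, c=M3/2=1527/422, d=(M4−M3)/(6·1)=-2731/1266, b=Δ3−h3·(2M3+M4)/6=2240/633
seg 4: a=4, c=M4/2=-602/211, d=(M5−M4)/(6·2)=301/633, b=Δ4−h4·(2M4+M5)/6=5449/1266
t_q=15/4 → seg 1, τ=3/4; S=-2+1487/633·τ+355/422·τ²+-3637/11394·τ³=2711/27008

  seg 0: a=-4 b=-221/1266 c=0 d=355/3798
  seg 1: a=-2 b=1487/633 c=355/422 d=-3637/11394
  seg 2: a=4 b=-1547/1266 c=-1286/633 d=7153/11394
  seg 3: a=-1 b=2240/633 c=1527/422 d=-2731/1266
  seg 4: a=4 b=5449/1266 c=-602/211 d=301/633
S(15/4) = 2711/27008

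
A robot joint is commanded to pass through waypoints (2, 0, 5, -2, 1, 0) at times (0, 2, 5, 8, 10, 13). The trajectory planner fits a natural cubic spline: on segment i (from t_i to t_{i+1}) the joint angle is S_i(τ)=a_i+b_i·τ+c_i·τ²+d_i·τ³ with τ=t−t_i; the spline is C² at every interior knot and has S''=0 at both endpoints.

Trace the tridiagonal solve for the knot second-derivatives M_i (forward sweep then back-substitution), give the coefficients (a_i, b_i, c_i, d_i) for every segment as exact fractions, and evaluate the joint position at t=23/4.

  seg 0: a=2 b=-1540/813 c=0 d=727/3252
  seg 1: a=0 b=641/813 c=727/542 d=-1705/4878
  seg 2: a=5 b=-977/1626 c=-489/271 d=665/1626
  seg 3: a=-2 b=-313/813 c=1017/542 d=-3037/6504
  seg 4: a=1 b=2467/1626 c=-1003/1084 d=1003/9756
S(23/4) = 128585/34688

Δ: Δ0=-1, Δ1=5/3, Δ2=-7/3, Δ3=3/2, Δ4=-1/3
row 1: diag=10, rhs=16; c'=3/10, d'=8/5
row 2: denom=12−3·3/10=111/10; d'=(-24−3·8/5)/(111/10)=-96/37
row 3: denom=10−3·10/37=340/37; d'=(23−3·-96/37)/(340/37)=67/20
row 4: denom=10−2·37/170=813/85; d'=(-11−2·67/20)/(813/85)=-1003/542
back: M4=-1003/542
back: M3=67/20−37/170·-1003/542=1017/271
back: M2=-96/37−10/37·1017/271=-978/271
back: M1=8/5−3/10·-978/271=727/271
M: M0=0, M1=727/271, M2=-978/271, M3=1017/271, M4=-1003/542, M5=0
seg 0: a=2, c=M0/2=0, d=(M1−M0)/(6·2)=727/3252, b=Δ0−h0·(2M0+M1)/6=-1540/813
seg 1: a=0, c=M1/2=727/542, d=(M2−M1)/(6·3)=-1705/4878, b=Δ1−h1·(2M1+M2)/6=641/813
seg 2: a=5, c=M2/2=-489/271, d=(M3−M2)/(6·3)=665/1626, b=Δ2−h2·(2M2+M3)/6=-977/1626
seg 3: a=-2, c=M3/2=1017/542, d=(M4−M3)/(6·2)=-3037/6504, b=Δ3−h3·(2M3+M4)/6=-313/813
seg 4: a=1, c=M4/2=-1003/1084, d=(M5−M4)/(6·3)=1003/9756, b=Δ4−h4·(2M4+M5)/6=2467/1626
t_q=23/4 → seg 2, τ=3/4; S=5+-977/1626·τ+-489/271·τ²+665/1626·τ³=128585/34688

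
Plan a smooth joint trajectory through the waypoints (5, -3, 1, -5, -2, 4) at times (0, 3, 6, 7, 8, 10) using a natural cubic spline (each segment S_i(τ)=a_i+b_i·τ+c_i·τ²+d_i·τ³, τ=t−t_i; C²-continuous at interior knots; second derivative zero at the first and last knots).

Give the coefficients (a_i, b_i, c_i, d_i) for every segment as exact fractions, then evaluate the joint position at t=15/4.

  seg 0: a=5 b=-9284/1929 c=0 d=460/1929
  seg 1: a=-3 b=3136/1929 c=1380/643 d=-4328/5787
  seg 2: a=1 b=-10976/1929 c=-2948/643 d=8246/1929
  seg 3: a=-5 b=-3926/1929 c=5298/643 d=-6181/1929
  seg 4: a=-2 b=9319/1929 c=-883/643 d=883/3858
S(15/4) = -4573/5144

Δ: Δ0=-8/3, Δ1=4/3, Δ2=-6, Δ3=3, Δ4=3
row 1: diag=12, rhs=24; c'=1/4, d'=2
row 2: denom=8−3·1/4=29/4; d'=(-44−3·2)/(29/4)=-200/29
row 3: denom=4−1·4/29=112/29; d'=(54−1·-200/29)/(112/29)=883/56
row 4: denom=6−1·29/112=643/112; d'=(0−1·883/56)/(643/112)=-1766/643
back: M4=-1766/643
back: M3=883/56−29/112·-1766/643=10596/643
back: M2=-200/29−4/29·10596/643=-5896/643
back: M1=2−1/4·-5896/643=2760/643
M: M0=0, M1=2760/643, M2=-5896/643, M3=10596/643, M4=-1766/643, M5=0
seg 0: a=5, c=M0/2=0, d=(M1−M0)/(6·3)=460/1929, b=Δ0−h0·(2M0+M1)/6=-9284/1929
seg 1: a=-3, c=M1/2=1380/643, d=(M2−M1)/(6·3)=-4328/5787, b=Δ1−h1·(2M1+M2)/6=3136/1929
seg 2: a=1, c=M2/2=-2948/643, d=(M3−M2)/(6·1)=8246/1929, b=Δ2−h2·(2M2+M3)/6=-10976/1929
seg 3: a=-5, c=M3/2=5298/643, d=(M4−M3)/(6·1)=-6181/1929, b=Δ3−h3·(2M3+M4)/6=-3926/1929
seg 4: a=-2, c=M4/2=-883/643, d=(M5−M4)/(6·2)=883/3858, b=Δ4−h4·(2M4+M5)/6=9319/1929
t_q=15/4 → seg 1, τ=3/4; S=-3+3136/1929·τ+1380/643·τ²+-4328/5787·τ³=-4573/5144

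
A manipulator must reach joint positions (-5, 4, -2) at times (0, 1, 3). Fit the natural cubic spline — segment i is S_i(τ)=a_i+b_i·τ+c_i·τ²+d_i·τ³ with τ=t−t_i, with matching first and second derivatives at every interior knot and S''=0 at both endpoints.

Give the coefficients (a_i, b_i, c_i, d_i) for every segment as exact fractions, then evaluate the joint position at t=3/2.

  seg 0: a=-5 b=11 c=0 d=-2
  seg 1: a=4 b=5 c=-6 d=1
S(3/2) = 41/8

Δ: Δ0=9, Δ1=-3
row 1: diag=6, rhs=-72; c'=1/3, d'=-12
back: M1=-12
M: M0=0, M1=-12, M2=0
seg 0: a=-5, c=M0/2=0, d=(M1−M0)/(6·1)=-2, b=Δ0−h0·(2M0+M1)/6=11
seg 1: a=4, c=M1/2=-6, d=(M2−M1)/(6·2)=1, b=Δ1−h1·(2M1+M2)/6=5
t_q=3/2 → seg 1, τ=1/2; S=4+5·τ+-6·τ²+1·τ³=41/8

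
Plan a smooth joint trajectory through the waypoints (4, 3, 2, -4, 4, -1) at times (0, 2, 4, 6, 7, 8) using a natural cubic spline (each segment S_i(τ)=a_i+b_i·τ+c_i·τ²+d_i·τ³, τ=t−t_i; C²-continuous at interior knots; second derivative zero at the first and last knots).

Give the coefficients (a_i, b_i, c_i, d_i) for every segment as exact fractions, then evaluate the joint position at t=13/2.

  seg 0: a=4 b=-328/313 c=0 d=343/2504
  seg 1: a=3 b=373/626 c=1029/1252 d=-1715/2504
  seg 2: a=2 b=-1357/313 c=-1029/313 d=619/313
  seg 3: a=-4 b=1955/313 c=2685/313 d=-2136/313
  seg 4: a=4 b=917/313 c=-3723/313 d=1241/313
S(13/2) = 519/1252

Δ: Δ0=-1/2, Δ1=-1/2, Δ2=-3, Δ3=8, Δ4=-5
row 1: diag=8, rhs=0; c'=1/4, d'=0
row 2: denom=8−2·1/4=15/2; d'=(-15−2·0)/(15/2)=-2
row 3: denom=6−2·4/15=82/15; d'=(66−2·-2)/(82/15)=525/41
row 4: denom=4−1·15/82=313/82; d'=(-78−1·525/41)/(313/82)=-7446/313
back: M4=-7446/313
back: M3=525/41−15/82·-7446/313=5370/313
back: M2=-2−4/15·5370/313=-2058/313
back: M1=0−1/4·-2058/313=1029/626
M: M0=0, M1=1029/626, M2=-2058/313, M3=5370/313, M4=-7446/313, M5=0
seg 0: a=4, c=M0/2=0, d=(M1−M0)/(6·2)=343/2504, b=Δ0−h0·(2M0+M1)/6=-328/313
seg 1: a=3, c=M1/2=1029/1252, d=(M2−M1)/(6·2)=-1715/2504, b=Δ1−h1·(2M1+M2)/6=373/626
seg 2: a=2, c=M2/2=-1029/313, d=(M3−M2)/(6·2)=619/313, b=Δ2−h2·(2M2+M3)/6=-1357/313
seg 3: a=-4, c=M3/2=2685/313, d=(M4−M3)/(6·1)=-2136/313, b=Δ3−h3·(2M3+M4)/6=1955/313
seg 4: a=4, c=M4/2=-3723/313, d=(M5−M4)/(6·1)=1241/313, b=Δ4−h4·(2M4+M5)/6=917/313
t_q=13/2 → seg 3, τ=1/2; S=-4+1955/313·τ+2685/313·τ²+-2136/313·τ³=519/1252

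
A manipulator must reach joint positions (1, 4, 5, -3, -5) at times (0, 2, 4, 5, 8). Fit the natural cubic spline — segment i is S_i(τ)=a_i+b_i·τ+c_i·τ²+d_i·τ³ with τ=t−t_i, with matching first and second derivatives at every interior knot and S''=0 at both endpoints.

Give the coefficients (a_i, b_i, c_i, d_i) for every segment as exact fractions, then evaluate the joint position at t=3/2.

Δ: Δ0=3/2, Δ1=1/2, Δ2=-8, Δ3=-2/3
row 1: diag=8, rhs=-6; c'=1/4, d'=-3/4
row 2: denom=6−2·1/4=11/2; d'=(-51−2·-3/4)/(11/2)=-9
row 3: denom=8−1·2/11=86/11; d'=(44−1·-9)/(86/11)=583/86
back: M3=583/86
back: M2=-9−2/11·583/86=-440/43
back: M1=-3/4−1/4·-440/43=311/172
M: M0=0, M1=311/172, M2=-440/43, M3=583/86, M4=0
seg 0: a=1, c=M0/2=0, d=(M1−M0)/(6·2)=311/2064, b=Δ0−h0·(2M0+M1)/6=463/516
seg 1: a=4, c=M1/2=311/344, d=(M2−M1)/(6·2)=-2071/2064, b=Δ1−h1·(2M1+M2)/6=349/129
seg 2: a=5, c=M2/2=-220/43, d=(M3−M2)/(6·1)=1463/516, b=Δ2−h2·(2M2+M3)/6=-2951/516
seg 3: a=-3, c=M3/2=583/172, d=(M4−M3)/(6·3)=-583/1548, b=Δ3−h3·(2M3+M4)/6=-1921/258
t_q=3/2 → seg 0, τ=3/2; S=1+463/516·τ+0·τ²+311/2064·τ³=15711/5504

  seg 0: a=1 b=463/516 c=0 d=311/2064
  seg 1: a=4 b=349/129 c=311/344 d=-2071/2064
  seg 2: a=5 b=-2951/516 c=-220/43 d=1463/516
  seg 3: a=-3 b=-1921/258 c=583/172 d=-583/1548
S(3/2) = 15711/5504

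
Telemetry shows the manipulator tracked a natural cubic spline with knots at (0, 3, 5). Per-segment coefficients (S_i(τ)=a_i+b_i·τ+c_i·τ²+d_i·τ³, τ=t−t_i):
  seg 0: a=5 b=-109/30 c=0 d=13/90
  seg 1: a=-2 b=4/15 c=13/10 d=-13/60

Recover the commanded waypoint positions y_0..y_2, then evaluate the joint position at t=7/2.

y_0=5 y_1=-2 y_2=2
S(7/2) = -251/160

y_0 = S_0(0) = a_0 = 5
y_1 = S_1(0) = a_1 = -2
y_2 = S_1(2) = 2
t_q=7/2 is in segment 1 (τ=1/2); S_1(τ)=-251/160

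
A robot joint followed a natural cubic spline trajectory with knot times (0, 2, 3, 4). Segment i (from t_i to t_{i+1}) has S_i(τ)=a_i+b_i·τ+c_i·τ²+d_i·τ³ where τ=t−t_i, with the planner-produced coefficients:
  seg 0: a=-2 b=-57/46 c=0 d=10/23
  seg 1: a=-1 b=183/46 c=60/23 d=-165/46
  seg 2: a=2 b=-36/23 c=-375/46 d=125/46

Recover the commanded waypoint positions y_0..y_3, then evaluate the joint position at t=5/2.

y_0=-2 y_1=-1 y_2=2 y_3=-5
S(5/2) = 439/368

y_0 = S_0(0) = a_0 = -2
y_1 = S_1(0) = a_1 = -1
y_2 = S_2(0) = a_2 = 2
y_3 = S_2(1) = -5
t_q=5/2 is in segment 1 (τ=1/2); S_1(τ)=439/368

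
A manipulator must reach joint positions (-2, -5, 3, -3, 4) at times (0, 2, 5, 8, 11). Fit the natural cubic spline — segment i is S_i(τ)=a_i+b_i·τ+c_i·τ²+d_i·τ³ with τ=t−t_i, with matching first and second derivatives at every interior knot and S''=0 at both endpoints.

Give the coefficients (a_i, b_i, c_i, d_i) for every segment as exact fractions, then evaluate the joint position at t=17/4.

  seg 0: a=-2 b=-63/23 c=0 d=57/184
  seg 1: a=-5 b=45/46 c=171/92 d=-1073/2484
  seg 2: a=3 b=43/92 c=-140/69 d=37/92
  seg 3: a=-3 b=-39/46 c=439/276 d=-439/2484
S(17/4) = 9953/5888

Δ: Δ0=-3/2, Δ1=8/3, Δ2=-2, Δ3=7/3
row 1: diag=10, rhs=25; c'=3/10, d'=5/2
row 2: denom=12−3·3/10=111/10; d'=(-28−3·5/2)/(111/10)=-355/111
row 3: denom=12−3·10/37=414/37; d'=(26−3·-355/111)/(414/37)=439/138
back: M3=439/138
back: M2=-355/111−10/37·439/138=-280/69
back: M1=5/2−3/10·-280/69=171/46
M: M0=0, M1=171/46, M2=-280/69, M3=439/138, M4=0
seg 0: a=-2, c=M0/2=0, d=(M1−M0)/(6·2)=57/184, b=Δ0−h0·(2M0+M1)/6=-63/23
seg 1: a=-5, c=M1/2=171/92, d=(M2−M1)/(6·3)=-1073/2484, b=Δ1−h1·(2M1+M2)/6=45/46
seg 2: a=3, c=M2/2=-140/69, d=(M3−M2)/(6·3)=37/92, b=Δ2−h2·(2M2+M3)/6=43/92
seg 3: a=-3, c=M3/2=439/276, d=(M4−M3)/(6·3)=-439/2484, b=Δ3−h3·(2M3+M4)/6=-39/46
t_q=17/4 → seg 1, τ=9/4; S=-5+45/46·τ+171/92·τ²+-1073/2484·τ³=9953/5888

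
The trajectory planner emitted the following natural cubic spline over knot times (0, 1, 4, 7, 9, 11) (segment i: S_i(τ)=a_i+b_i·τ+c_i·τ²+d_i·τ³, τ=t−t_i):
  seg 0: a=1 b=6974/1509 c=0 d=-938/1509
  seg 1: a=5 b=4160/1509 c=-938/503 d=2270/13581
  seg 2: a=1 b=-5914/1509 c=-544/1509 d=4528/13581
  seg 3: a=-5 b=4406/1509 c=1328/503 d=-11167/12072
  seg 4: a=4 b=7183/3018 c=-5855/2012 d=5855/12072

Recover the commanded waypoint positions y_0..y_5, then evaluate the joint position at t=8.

y_0=1 y_1=5 y_2=1 y_3=-5 y_4=4 y_5=1
S(8) = -1469/4024

y_0 = S_0(0) = a_0 = 1
y_1 = S_1(0) = a_1 = 5
y_2 = S_2(0) = a_2 = 1
y_3 = S_3(0) = a_3 = -5
y_4 = S_4(0) = a_4 = 4
y_5 = S_4(2) = 1
t_q=8 is in segment 3 (τ=1); S_3(τ)=-1469/4024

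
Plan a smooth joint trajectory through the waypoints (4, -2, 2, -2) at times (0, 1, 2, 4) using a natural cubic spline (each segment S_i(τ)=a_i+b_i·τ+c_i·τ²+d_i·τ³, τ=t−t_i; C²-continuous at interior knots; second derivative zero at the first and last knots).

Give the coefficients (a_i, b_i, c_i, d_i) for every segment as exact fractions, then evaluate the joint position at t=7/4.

  seg 0: a=4 b=-204/23 c=0 d=66/23
  seg 1: a=-2 b=-6/23 c=198/23 d=-100/23
  seg 2: a=2 b=90/23 c=-102/23 d=17/23
S(7/4) = 13/16

Δ: Δ0=-6, Δ1=4, Δ2=-2
row 1: diag=4, rhs=60; c'=1/4, d'=15
row 2: denom=6−1·1/4=23/4; d'=(-36−1·15)/(23/4)=-204/23
back: M2=-204/23
back: M1=15−1/4·-204/23=396/23
M: M0=0, M1=396/23, M2=-204/23, M3=0
seg 0: a=4, c=M0/2=0, d=(M1−M0)/(6·1)=66/23, b=Δ0−h0·(2M0+M1)/6=-204/23
seg 1: a=-2, c=M1/2=198/23, d=(M2−M1)/(6·1)=-100/23, b=Δ1−h1·(2M1+M2)/6=-6/23
seg 2: a=2, c=M2/2=-102/23, d=(M3−M2)/(6·2)=17/23, b=Δ2−h2·(2M2+M3)/6=90/23
t_q=7/4 → seg 1, τ=3/4; S=-2+-6/23·τ+198/23·τ²+-100/23·τ³=13/16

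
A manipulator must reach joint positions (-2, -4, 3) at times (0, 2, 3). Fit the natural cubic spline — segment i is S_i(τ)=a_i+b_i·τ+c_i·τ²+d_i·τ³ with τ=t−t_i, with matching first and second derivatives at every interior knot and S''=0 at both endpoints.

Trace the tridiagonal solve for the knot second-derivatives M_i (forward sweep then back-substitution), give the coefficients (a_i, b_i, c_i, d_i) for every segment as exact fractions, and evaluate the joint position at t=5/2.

  seg 0: a=-2 b=-11/3 c=0 d=2/3
  seg 1: a=-4 b=13/3 c=4 d=-4/3
S(5/2) = -1

Δ: Δ0=-1, Δ1=7
row 1: diag=6, rhs=48; c'=1/6, d'=8
back: M1=8
M: M0=0, M1=8, M2=0
seg 0: a=-2, c=M0/2=0, d=(M1−M0)/(6·2)=2/3, b=Δ0−h0·(2M0+M1)/6=-11/3
seg 1: a=-4, c=M1/2=4, d=(M2−M1)/(6·1)=-4/3, b=Δ1−h1·(2M1+M2)/6=13/3
t_q=5/2 → seg 1, τ=1/2; S=-4+13/3·τ+4·τ²+-4/3·τ³=-1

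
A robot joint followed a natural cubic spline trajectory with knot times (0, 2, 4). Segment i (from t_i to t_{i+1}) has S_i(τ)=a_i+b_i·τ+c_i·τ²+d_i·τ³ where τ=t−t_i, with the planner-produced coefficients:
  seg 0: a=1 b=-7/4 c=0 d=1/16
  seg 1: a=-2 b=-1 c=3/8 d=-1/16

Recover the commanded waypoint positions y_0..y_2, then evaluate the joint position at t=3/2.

y_0=1 y_1=-2 y_2=-3
S(3/2) = -181/128

y_0 = S_0(0) = a_0 = 1
y_1 = S_1(0) = a_1 = -2
y_2 = S_1(2) = -3
t_q=3/2 is in segment 0 (τ=3/2); S_0(τ)=-181/128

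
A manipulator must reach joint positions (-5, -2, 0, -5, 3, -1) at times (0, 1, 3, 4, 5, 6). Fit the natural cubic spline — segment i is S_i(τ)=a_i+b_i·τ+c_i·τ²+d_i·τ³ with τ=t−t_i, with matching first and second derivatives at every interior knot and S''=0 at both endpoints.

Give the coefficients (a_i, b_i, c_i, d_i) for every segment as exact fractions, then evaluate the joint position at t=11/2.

Δ: Δ0=3, Δ1=1, Δ2=-5, Δ3=8, Δ4=-4
row 1: diag=6, rhs=-12; c'=1/3, d'=-2
row 2: denom=6−2·1/3=16/3; d'=(-36−2·-2)/(16/3)=-6
row 3: denom=4−1·3/16=61/16; d'=(78−1·-6)/(61/16)=1344/61
row 4: denom=4−1·16/61=228/61; d'=(-72−1·1344/61)/(228/61)=-478/19
back: M4=-478/19
back: M3=1344/61−16/61·-478/19=544/19
back: M2=-6−3/16·544/19=-216/19
back: M1=-2−1/3·-216/19=34/19
M: M0=0, M1=34/19, M2=-216/19, M3=544/19, M4=-478/19, M5=0
seg 0: a=-5, c=M0/2=0, d=(M1−M0)/(6·1)=17/57, b=Δ0−h0·(2M0+M1)/6=154/57
seg 1: a=-2, c=M1/2=17/19, d=(M2−M1)/(6·2)=-125/114, b=Δ1−h1·(2M1+M2)/6=205/57
seg 2: a=0, c=M2/2=-108/19, d=(M3−M2)/(6·1)=20/3, b=Δ2−h2·(2M2+M3)/6=-341/57
seg 3: a=-5, c=M3/2=272/19, d=(M4−M3)/(6·1)=-511/57, b=Δ3−h3·(2M3+M4)/6=151/57
seg 4: a=3, c=M4/2=-239/19, d=(M5−M4)/(6·1)=239/57, b=Δ4−h4·(2M4+M5)/6=250/57
t_q=11/2 → seg 4, τ=1/2; S=3+250/57·τ+-239/19·τ²+239/57·τ³=391/152

  seg 0: a=-5 b=154/57 c=0 d=17/57
  seg 1: a=-2 b=205/57 c=17/19 d=-125/114
  seg 2: a=0 b=-341/57 c=-108/19 d=20/3
  seg 3: a=-5 b=151/57 c=272/19 d=-511/57
  seg 4: a=3 b=250/57 c=-239/19 d=239/57
S(11/2) = 391/152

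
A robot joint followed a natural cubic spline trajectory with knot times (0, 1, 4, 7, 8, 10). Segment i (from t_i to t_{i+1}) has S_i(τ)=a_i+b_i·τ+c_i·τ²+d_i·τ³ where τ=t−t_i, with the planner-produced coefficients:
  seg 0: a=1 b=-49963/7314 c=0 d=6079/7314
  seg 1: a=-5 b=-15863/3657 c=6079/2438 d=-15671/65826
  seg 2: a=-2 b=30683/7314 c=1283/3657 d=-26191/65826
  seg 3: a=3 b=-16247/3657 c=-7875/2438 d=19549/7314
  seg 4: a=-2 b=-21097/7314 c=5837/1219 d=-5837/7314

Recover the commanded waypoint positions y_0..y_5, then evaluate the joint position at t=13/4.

y_0=1 y_1=-5 y_2=-2 y_3=3 y_4=-2 y_5=5
S(13/4) = -756529/156032

y_0 = S_0(0) = a_0 = 1
y_1 = S_1(0) = a_1 = -5
y_2 = S_2(0) = a_2 = -2
y_3 = S_3(0) = a_3 = 3
y_4 = S_4(0) = a_4 = -2
y_5 = S_4(2) = 5
t_q=13/4 is in segment 1 (τ=9/4); S_1(τ)=-756529/156032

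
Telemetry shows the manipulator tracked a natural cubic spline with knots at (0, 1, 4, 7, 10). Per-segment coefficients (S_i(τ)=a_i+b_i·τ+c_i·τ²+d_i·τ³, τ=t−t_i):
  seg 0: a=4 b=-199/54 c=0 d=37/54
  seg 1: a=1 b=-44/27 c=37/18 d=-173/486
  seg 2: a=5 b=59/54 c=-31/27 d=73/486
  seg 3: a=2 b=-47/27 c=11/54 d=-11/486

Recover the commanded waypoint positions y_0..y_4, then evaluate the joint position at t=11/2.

y_0 = S_0(0) = a_0 = 4
y_1 = S_1(0) = a_1 = 1
y_2 = S_2(0) = a_2 = 5
y_3 = S_3(0) = a_3 = 2
y_4 = S_3(3) = -2
t_q=11/2 is in segment 2 (τ=3/2); S_2(τ)=73/16

y_0=4 y_1=1 y_2=5 y_3=2 y_4=-2
S(11/2) = 73/16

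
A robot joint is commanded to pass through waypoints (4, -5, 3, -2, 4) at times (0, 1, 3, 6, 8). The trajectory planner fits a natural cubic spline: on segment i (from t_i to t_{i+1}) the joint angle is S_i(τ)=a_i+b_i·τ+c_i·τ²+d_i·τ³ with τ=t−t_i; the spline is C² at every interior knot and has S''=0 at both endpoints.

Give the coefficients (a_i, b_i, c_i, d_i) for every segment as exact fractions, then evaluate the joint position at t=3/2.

Δ: Δ0=-9, Δ1=4, Δ2=-5/3, Δ3=3
row 1: diag=6, rhs=78; c'=1/3, d'=13
row 2: denom=10−2·1/3=28/3; d'=(-34−2·13)/(28/3)=-45/7
row 3: denom=10−3·9/28=253/28; d'=(28−3·-45/7)/(253/28)=1324/253
back: M3=1324/253
back: M2=-45/7−9/28·1324/253=-2052/253
back: M1=13−1/3·-2052/253=3973/253
M: M0=0, M1=3973/253, M2=-2052/253, M3=1324/253, M4=0
seg 0: a=4, c=M0/2=0, d=(M1−M0)/(6·1)=3973/1518, b=Δ0−h0·(2M0+M1)/6=-17635/1518
seg 1: a=-5, c=M1/2=3973/506, d=(M2−M1)/(6·2)=-6025/3036, b=Δ1−h1·(2M1+M2)/6=-2858/759
seg 2: a=3, c=M2/2=-1026/253, d=(M3−M2)/(6·3)=1688/2277, b=Δ2−h2·(2M2+M3)/6=2905/759
seg 3: a=-2, c=M3/2=662/253, d=(M4−M3)/(6·2)=-331/759, b=Δ3−h3·(2M3+M4)/6=-371/759
t_q=3/2 → seg 1, τ=1/2; S=-5+-2858/759·τ+3973/506·τ²+-6025/3036·τ³=-41839/8096

  seg 0: a=4 b=-17635/1518 c=0 d=3973/1518
  seg 1: a=-5 b=-2858/759 c=3973/506 d=-6025/3036
  seg 2: a=3 b=2905/759 c=-1026/253 d=1688/2277
  seg 3: a=-2 b=-371/759 c=662/253 d=-331/759
S(3/2) = -41839/8096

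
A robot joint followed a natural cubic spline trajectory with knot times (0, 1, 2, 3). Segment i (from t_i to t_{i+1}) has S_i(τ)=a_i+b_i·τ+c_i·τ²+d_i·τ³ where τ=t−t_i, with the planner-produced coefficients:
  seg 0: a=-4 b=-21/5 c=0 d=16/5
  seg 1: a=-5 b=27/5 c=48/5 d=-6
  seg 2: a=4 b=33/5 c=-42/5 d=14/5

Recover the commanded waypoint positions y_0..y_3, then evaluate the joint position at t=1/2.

y_0=-4 y_1=-5 y_2=4 y_3=5
S(1/2) = -57/10

y_0 = S_0(0) = a_0 = -4
y_1 = S_1(0) = a_1 = -5
y_2 = S_2(0) = a_2 = 4
y_3 = S_2(1) = 5
t_q=1/2 is in segment 0 (τ=1/2); S_0(τ)=-57/10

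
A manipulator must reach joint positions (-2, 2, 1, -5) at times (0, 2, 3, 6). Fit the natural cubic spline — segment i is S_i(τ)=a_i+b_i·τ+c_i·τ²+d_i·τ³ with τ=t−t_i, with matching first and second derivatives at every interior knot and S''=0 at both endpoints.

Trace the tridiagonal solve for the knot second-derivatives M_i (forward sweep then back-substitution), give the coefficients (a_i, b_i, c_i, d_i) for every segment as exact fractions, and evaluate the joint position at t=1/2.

Δ: Δ0=2, Δ1=-1, Δ2=-2
row 1: diag=6, rhs=-18; c'=1/6, d'=-3
row 2: denom=8−1·1/6=47/6; d'=(-6−1·-3)/(47/6)=-18/47
back: M2=-18/47
back: M1=-3−1/6·-18/47=-138/47
M: M0=0, M1=-138/47, M2=-18/47, M3=0
seg 0: a=-2, c=M0/2=0, d=(M1−M0)/(6·2)=-23/94, b=Δ0−h0·(2M0+M1)/6=140/47
seg 1: a=2, c=M1/2=-69/47, d=(M2−M1)/(6·1)=20/47, b=Δ1−h1·(2M1+M2)/6=2/47
seg 2: a=1, c=M2/2=-9/47, d=(M3−M2)/(6·3)=1/47, b=Δ2−h2·(2M2+M3)/6=-76/47
t_q=1/2 → seg 0, τ=1/2; S=-2+140/47·τ+0·τ²+-23/94·τ³=-407/752

  seg 0: a=-2 b=140/47 c=0 d=-23/94
  seg 1: a=2 b=2/47 c=-69/47 d=20/47
  seg 2: a=1 b=-76/47 c=-9/47 d=1/47
S(1/2) = -407/752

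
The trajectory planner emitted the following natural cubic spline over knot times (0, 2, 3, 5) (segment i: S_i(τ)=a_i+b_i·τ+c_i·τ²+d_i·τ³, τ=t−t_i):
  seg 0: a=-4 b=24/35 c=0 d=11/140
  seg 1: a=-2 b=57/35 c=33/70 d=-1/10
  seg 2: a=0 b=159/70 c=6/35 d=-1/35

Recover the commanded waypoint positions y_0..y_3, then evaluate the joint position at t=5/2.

y_0 = S_0(0) = a_0 = -4
y_1 = S_1(0) = a_1 = -2
y_2 = S_2(0) = a_2 = 0
y_3 = S_2(2) = 5
t_q=5/2 is in segment 1 (τ=1/2); S_1(τ)=-121/112

y_0=-4 y_1=-2 y_2=0 y_3=5
S(5/2) = -121/112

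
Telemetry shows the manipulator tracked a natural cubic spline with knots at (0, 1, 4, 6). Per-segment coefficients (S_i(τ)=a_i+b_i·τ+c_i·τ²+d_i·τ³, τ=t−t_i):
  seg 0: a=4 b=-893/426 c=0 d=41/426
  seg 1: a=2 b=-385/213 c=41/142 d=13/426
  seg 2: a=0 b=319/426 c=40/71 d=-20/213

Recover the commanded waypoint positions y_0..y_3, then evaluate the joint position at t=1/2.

y_0=4 y_1=2 y_2=0 y_3=3
S(1/2) = 3367/1136

y_0 = S_0(0) = a_0 = 4
y_1 = S_1(0) = a_1 = 2
y_2 = S_2(0) = a_2 = 0
y_3 = S_2(2) = 3
t_q=1/2 is in segment 0 (τ=1/2); S_0(τ)=3367/1136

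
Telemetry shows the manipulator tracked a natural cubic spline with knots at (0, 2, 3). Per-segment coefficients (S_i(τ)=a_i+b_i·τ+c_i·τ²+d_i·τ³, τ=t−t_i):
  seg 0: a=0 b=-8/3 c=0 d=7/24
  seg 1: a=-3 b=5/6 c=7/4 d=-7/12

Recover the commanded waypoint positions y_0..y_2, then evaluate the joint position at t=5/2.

y_0=0 y_1=-3 y_2=-1
S(5/2) = -71/32

y_0 = S_0(0) = a_0 = 0
y_1 = S_1(0) = a_1 = -3
y_2 = S_1(1) = -1
t_q=5/2 is in segment 1 (τ=1/2); S_1(τ)=-71/32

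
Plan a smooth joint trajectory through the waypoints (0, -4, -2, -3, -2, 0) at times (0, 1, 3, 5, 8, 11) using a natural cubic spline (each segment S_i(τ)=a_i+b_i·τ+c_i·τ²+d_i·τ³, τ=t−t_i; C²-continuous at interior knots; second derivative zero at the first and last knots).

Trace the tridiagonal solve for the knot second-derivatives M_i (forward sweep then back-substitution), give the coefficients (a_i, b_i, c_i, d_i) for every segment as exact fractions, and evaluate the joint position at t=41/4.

  seg 0: a=0 b=-7651/1532 c=0 d=1523/1532
  seg 1: a=-4 b=-1541/766 c=4569/1532 d=-1131/1532
  seg 2: a=-2 b=811/766 c=-2217/1532 d=1023/3064
  seg 3: a=-3 b=-277/383 c=213/383 d=-703/10341
  seg 4: a=-2 b=298/383 c=-64/1149 d=64/10341
S(41/4) = -353/766

Δ: Δ0=-4, Δ1=1, Δ2=-1/2, Δ3=1/3, Δ4=2/3
row 1: diag=6, rhs=30; c'=1/3, d'=5
row 2: denom=8−2·1/3=22/3; d'=(-9−2·5)/(22/3)=-57/22
row 3: denom=10−2·3/11=104/11; d'=(5−2·-57/22)/(104/11)=14/13
row 4: denom=12−3·33/104=1149/104; d'=(2−3·14/13)/(1149/104)=-128/1149
back: M4=-128/1149
back: M3=14/13−33/104·-128/1149=426/383
back: M2=-57/22−3/11·426/383=-2217/766
back: M1=5−1/3·-2217/766=4569/766
M: M0=0, M1=4569/766, M2=-2217/766, M3=426/383, M4=-128/1149, M5=0
seg 0: a=0, c=M0/2=0, d=(M1−M0)/(6·1)=1523/1532, b=Δ0−h0·(2M0+M1)/6=-7651/1532
seg 1: a=-4, c=M1/2=4569/1532, d=(M2−M1)/(6·2)=-1131/1532, b=Δ1−h1·(2M1+M2)/6=-1541/766
seg 2: a=-2, c=M2/2=-2217/1532, d=(M3−M2)/(6·2)=1023/3064, b=Δ2−h2·(2M2+M3)/6=811/766
seg 3: a=-3, c=M3/2=213/383, d=(M4−M3)/(6·3)=-703/10341, b=Δ3−h3·(2M3+M4)/6=-277/383
seg 4: a=-2, c=M4/2=-64/1149, d=(M5−M4)/(6·3)=64/10341, b=Δ4−h4·(2M4+M5)/6=298/383
t_q=41/4 → seg 4, τ=9/4; S=-2+298/383·τ+-64/1149·τ²+64/10341·τ³=-353/766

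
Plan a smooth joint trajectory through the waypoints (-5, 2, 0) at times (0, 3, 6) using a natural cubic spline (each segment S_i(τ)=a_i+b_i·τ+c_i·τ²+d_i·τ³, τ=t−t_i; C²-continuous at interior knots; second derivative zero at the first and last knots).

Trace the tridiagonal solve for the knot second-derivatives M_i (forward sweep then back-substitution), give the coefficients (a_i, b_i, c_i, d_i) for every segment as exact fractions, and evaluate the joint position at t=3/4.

Δ: Δ0=7/3, Δ1=-2/3
row 1: diag=12, rhs=-18; c'=1/4, d'=-3/2
back: M1=-3/2
M: M0=0, M1=-3/2, M2=0
seg 0: a=-5, c=M0/2=0, d=(M1−M0)/(6·3)=-1/12, b=Δ0−h0·(2M0+M1)/6=37/12
seg 1: a=2, c=M1/2=-3/4, d=(M2−M1)/(6·3)=1/12, b=Δ1−h1·(2M1+M2)/6=5/6
t_q=3/4 → seg 0, τ=3/4; S=-5+37/12·τ+0·τ²+-1/12·τ³=-697/256

  seg 0: a=-5 b=37/12 c=0 d=-1/12
  seg 1: a=2 b=5/6 c=-3/4 d=1/12
S(3/4) = -697/256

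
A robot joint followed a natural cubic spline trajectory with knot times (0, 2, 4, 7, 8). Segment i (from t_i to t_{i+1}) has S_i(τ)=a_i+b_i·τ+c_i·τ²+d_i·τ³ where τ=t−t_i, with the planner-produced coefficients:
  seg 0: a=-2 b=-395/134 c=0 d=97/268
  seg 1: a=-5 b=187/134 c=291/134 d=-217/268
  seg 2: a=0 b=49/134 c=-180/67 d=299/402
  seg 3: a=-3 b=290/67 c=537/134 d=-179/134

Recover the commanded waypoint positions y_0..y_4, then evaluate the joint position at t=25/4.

y_0=-2 y_1=-5 y_2=0 y_3=-3 y_4=4
S(25/4) = -36927/8576

y_0 = S_0(0) = a_0 = -2
y_1 = S_1(0) = a_1 = -5
y_2 = S_2(0) = a_2 = 0
y_3 = S_3(0) = a_3 = -3
y_4 = S_3(1) = 4
t_q=25/4 is in segment 2 (τ=9/4); S_2(τ)=-36927/8576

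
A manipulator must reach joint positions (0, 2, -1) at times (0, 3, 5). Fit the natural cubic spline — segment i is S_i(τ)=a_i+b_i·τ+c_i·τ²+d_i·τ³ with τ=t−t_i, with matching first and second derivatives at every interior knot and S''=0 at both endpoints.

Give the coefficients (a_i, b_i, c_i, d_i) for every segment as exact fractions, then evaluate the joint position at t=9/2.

Δ: Δ0=2/3, Δ1=-3/2
row 1: diag=10, rhs=-13; c'=1/5, d'=-13/10
back: M1=-13/10
M: M0=0, M1=-13/10, M2=0
seg 0: a=0, c=M0/2=0, d=(M1−M0)/(6·3)=-13/180, b=Δ0−h0·(2M0+M1)/6=79/60
seg 1: a=2, c=M1/2=-13/20, d=(M2−M1)/(6·2)=13/120, b=Δ1−h1·(2M1+M2)/6=-19/30
t_q=9/2 → seg 1, τ=3/2; S=2+-19/30·τ+-13/20·τ²+13/120·τ³=-3/64

  seg 0: a=0 b=79/60 c=0 d=-13/180
  seg 1: a=2 b=-19/30 c=-13/20 d=13/120
S(9/2) = -3/64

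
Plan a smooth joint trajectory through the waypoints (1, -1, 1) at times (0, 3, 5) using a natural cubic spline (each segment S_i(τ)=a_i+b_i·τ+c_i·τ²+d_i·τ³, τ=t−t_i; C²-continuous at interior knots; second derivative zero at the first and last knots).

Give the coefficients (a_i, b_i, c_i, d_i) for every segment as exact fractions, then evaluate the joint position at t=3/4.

Δ: Δ0=-2/3, Δ1=1
row 1: diag=10, rhs=10; c'=1/5, d'=1
back: M1=1
M: M0=0, M1=1, M2=0
seg 0: a=1, c=M0/2=0, d=(M1−M0)/(6·3)=1/18, b=Δ0−h0·(2M0+M1)/6=-7/6
seg 1: a=-1, c=M1/2=1/2, d=(M2−M1)/(6·2)=-1/12, b=Δ1−h1·(2M1+M2)/6=1/3
t_q=3/4 → seg 0, τ=3/4; S=1+-7/6·τ+0·τ²+1/18·τ³=19/128

  seg 0: a=1 b=-7/6 c=0 d=1/18
  seg 1: a=-1 b=1/3 c=1/2 d=-1/12
S(3/4) = 19/128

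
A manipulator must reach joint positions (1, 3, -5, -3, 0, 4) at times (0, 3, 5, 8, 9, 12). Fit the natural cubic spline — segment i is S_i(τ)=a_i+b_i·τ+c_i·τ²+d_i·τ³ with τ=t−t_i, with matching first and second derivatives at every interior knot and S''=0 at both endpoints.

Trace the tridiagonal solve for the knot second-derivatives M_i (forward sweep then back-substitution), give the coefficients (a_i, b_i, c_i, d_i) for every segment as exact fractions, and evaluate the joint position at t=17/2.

  seg 0: a=1 b=709/296 c=0 d=-1535/7992
  seg 1: a=3 b=-413/148 c=-1535/888 d=499/888
  seg 2: a=-5 b=-1315/444 c=1459/888 d=-385/2664
  seg 3: a=-3 b=2659/888 c=38/111 d=-299/888
  seg 4: a=0 b=395/148 c=-593/888 d=593/7992
S(17/2) = -10367/7104

Δ: Δ0=2/3, Δ1=-4, Δ2=2/3, Δ3=3, Δ4=4/3
row 1: diag=10, rhs=-28; c'=1/5, d'=-14/5
row 2: denom=10−2·1/5=48/5; d'=(28−2·-14/5)/(48/5)=7/2
row 3: denom=8−3·5/16=113/16; d'=(14−3·7/2)/(113/16)=56/113
row 4: denom=8−1·16/113=888/113; d'=(-10−1·56/113)/(888/113)=-593/444
back: M4=-593/444
back: M3=56/113−16/113·-593/444=76/111
back: M2=7/2−5/16·76/111=1459/444
back: M1=-14/5−1/5·1459/444=-1535/444
M: M0=0, M1=-1535/444, M2=1459/444, M3=76/111, M4=-593/444, M5=0
seg 0: a=1, c=M0/2=0, d=(M1−M0)/(6·3)=-1535/7992, b=Δ0−h0·(2M0+M1)/6=709/296
seg 1: a=3, c=M1/2=-1535/888, d=(M2−M1)/(6·2)=499/888, b=Δ1−h1·(2M1+M2)/6=-413/148
seg 2: a=-5, c=M2/2=1459/888, d=(M3−M2)/(6·3)=-385/2664, b=Δ2−h2·(2M2+M3)/6=-1315/444
seg 3: a=-3, c=M3/2=38/111, d=(M4−M3)/(6·1)=-299/888, b=Δ3−h3·(2M3+M4)/6=2659/888
seg 4: a=0, c=M4/2=-593/888, d=(M5−M4)/(6·3)=593/7992, b=Δ4−h4·(2M4+M5)/6=395/148
t_q=17/2 → seg 3, τ=1/2; S=-3+2659/888·τ+38/111·τ²+-299/888·τ³=-10367/7104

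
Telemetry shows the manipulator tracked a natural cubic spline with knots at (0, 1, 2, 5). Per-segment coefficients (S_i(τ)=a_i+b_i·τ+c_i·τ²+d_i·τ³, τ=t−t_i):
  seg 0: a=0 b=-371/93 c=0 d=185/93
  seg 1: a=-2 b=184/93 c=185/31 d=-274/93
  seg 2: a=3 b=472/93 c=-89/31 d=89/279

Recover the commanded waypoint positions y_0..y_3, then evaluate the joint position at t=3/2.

y_0=0 y_1=-2 y_2=3 y_3=1
S(3/2) = 7/62

y_0 = S_0(0) = a_0 = 0
y_1 = S_1(0) = a_1 = -2
y_2 = S_2(0) = a_2 = 3
y_3 = S_2(3) = 1
t_q=3/2 is in segment 1 (τ=1/2); S_1(τ)=7/62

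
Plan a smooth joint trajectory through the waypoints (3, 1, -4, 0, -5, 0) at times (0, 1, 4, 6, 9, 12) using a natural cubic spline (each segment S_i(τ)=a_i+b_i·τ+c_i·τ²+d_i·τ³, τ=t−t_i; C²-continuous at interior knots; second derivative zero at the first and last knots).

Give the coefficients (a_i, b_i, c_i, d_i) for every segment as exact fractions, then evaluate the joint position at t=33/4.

Δ: Δ0=-2, Δ1=-5/3, Δ2=2, Δ3=-5/3, Δ4=5/3
row 1: diag=8, rhs=2; c'=3/8, d'=1/4
row 2: denom=10−3·3/8=71/8; d'=(22−3·1/4)/(71/8)=170/71
row 3: denom=10−2·16/71=678/71; d'=(-22−2·170/71)/(678/71)=-317/113
row 4: denom=12−3·71/226=2499/226; d'=(20−3·-317/113)/(2499/226)=6422/2499
back: M4=6422/2499
back: M3=-317/113−71/226·6422/2499=-9028/2499
back: M2=170/71−16/71·-9028/2499=8018/2499
back: M1=1/4−3/8·8018/2499=-794/833
M: M0=0, M1=-794/833, M2=8018/2499, M3=-9028/2499, M4=6422/2499, M5=0
seg 0: a=3, c=M0/2=0, d=(M1−M0)/(6·1)=-397/2499, b=Δ0−h0·(2M0+M1)/6=-4601/2499
seg 1: a=1, c=M1/2=-397/833, d=(M2−M1)/(6·3)=5200/22491, b=Δ1−h1·(2M1+M2)/6=-5792/2499
seg 2: a=-4, c=M2/2=4009/2499, d=(M3−M2)/(6·2)=-947/1666, b=Δ2−h2·(2M2+M3)/6=2662/2499
seg 3: a=0, c=M3/2=-4514/2499, d=(M4−M3)/(6·3)=2575/7497, b=Δ3−h3·(2M3+M4)/6=236/357
seg 4: a=-5, c=M4/2=3211/2499, d=(M5−M4)/(6·3)=-3211/22491, b=Δ4−h4·(2M4+M5)/6=-2257/2499
t_q=33/4 → seg 3, τ=9/4; S=0+236/357·τ+-4514/2499·τ²+2575/7497·τ³=-199641/53312

  seg 0: a=3 b=-4601/2499 c=0 d=-397/2499
  seg 1: a=1 b=-5792/2499 c=-397/833 d=5200/22491
  seg 2: a=-4 b=2662/2499 c=4009/2499 d=-947/1666
  seg 3: a=0 b=236/357 c=-4514/2499 d=2575/7497
  seg 4: a=-5 b=-2257/2499 c=3211/2499 d=-3211/22491
S(33/4) = -199641/53312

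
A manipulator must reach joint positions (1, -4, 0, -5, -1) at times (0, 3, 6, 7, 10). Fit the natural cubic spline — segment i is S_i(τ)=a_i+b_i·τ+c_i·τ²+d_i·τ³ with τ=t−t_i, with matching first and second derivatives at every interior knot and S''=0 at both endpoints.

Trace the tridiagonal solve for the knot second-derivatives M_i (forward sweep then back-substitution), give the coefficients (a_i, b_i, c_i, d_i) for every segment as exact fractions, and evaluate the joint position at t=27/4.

  seg 0: a=1 b=-185/57 c=0 d=10/57
  seg 1: a=-4 b=85/57 c=30/19 d=-31/57
  seg 2: a=0 b=-212/57 c=-63/19 d=116/57
  seg 3: a=-5 b=-242/57 c=53/19 d=-53/171
S(27/4) = -577/152

Δ: Δ0=-5/3, Δ1=4/3, Δ2=-5, Δ3=4/3
row 1: diag=12, rhs=18; c'=1/4, d'=3/2
row 2: denom=8−3·1/4=29/4; d'=(-38−3·3/2)/(29/4)=-170/29
row 3: denom=8−1·4/29=228/29; d'=(38−1·-170/29)/(228/29)=106/19
back: M3=106/19
back: M2=-170/29−4/29·106/19=-126/19
back: M1=3/2−1/4·-126/19=60/19
M: M0=0, M1=60/19, M2=-126/19, M3=106/19, M4=0
seg 0: a=1, c=M0/2=0, d=(M1−M0)/(6·3)=10/57, b=Δ0−h0·(2M0+M1)/6=-185/57
seg 1: a=-4, c=M1/2=30/19, d=(M2−M1)/(6·3)=-31/57, b=Δ1−h1·(2M1+M2)/6=85/57
seg 2: a=0, c=M2/2=-63/19, d=(M3−M2)/(6·1)=116/57, b=Δ2−h2·(2M2+M3)/6=-212/57
seg 3: a=-5, c=M3/2=53/19, d=(M4−M3)/(6·3)=-53/171, b=Δ3−h3·(2M3+M4)/6=-242/57
t_q=27/4 → seg 2, τ=3/4; S=0+-212/57·τ+-63/19·τ²+116/57·τ³=-577/152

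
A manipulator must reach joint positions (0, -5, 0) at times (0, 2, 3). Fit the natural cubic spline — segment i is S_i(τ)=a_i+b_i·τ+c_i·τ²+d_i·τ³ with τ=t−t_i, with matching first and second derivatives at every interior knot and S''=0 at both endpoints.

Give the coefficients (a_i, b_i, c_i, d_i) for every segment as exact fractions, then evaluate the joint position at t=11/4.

Δ: Δ0=-5/2, Δ1=5
row 1: diag=6, rhs=45; c'=1/6, d'=15/2
back: M1=15/2
M: M0=0, M1=15/2, M2=0
seg 0: a=0, c=M0/2=0, d=(M1−M0)/(6·2)=5/8, b=Δ0−h0·(2M0+M1)/6=-5
seg 1: a=-5, c=M1/2=15/4, d=(M2−M1)/(6·1)=-5/4, b=Δ1−h1·(2M1+M2)/6=5/2
t_q=11/4 → seg 1, τ=3/4; S=-5+5/2·τ+15/4·τ²+-5/4·τ³=-395/256

  seg 0: a=0 b=-5 c=0 d=5/8
  seg 1: a=-5 b=5/2 c=15/4 d=-5/4
S(11/4) = -395/256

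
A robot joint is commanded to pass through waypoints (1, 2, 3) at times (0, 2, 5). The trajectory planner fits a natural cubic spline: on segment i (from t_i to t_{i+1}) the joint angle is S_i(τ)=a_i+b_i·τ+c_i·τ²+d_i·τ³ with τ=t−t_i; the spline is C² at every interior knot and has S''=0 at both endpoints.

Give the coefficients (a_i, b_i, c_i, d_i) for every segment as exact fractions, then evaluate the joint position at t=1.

  seg 0: a=1 b=8/15 c=0 d=-1/120
  seg 1: a=2 b=13/30 c=-1/20 d=1/180
S(1) = 61/40

Δ: Δ0=1/2, Δ1=1/3
row 1: diag=10, rhs=-1; c'=3/10, d'=-1/10
back: M1=-1/10
M: M0=0, M1=-1/10, M2=0
seg 0: a=1, c=M0/2=0, d=(M1−M0)/(6·2)=-1/120, b=Δ0−h0·(2M0+M1)/6=8/15
seg 1: a=2, c=M1/2=-1/20, d=(M2−M1)/(6·3)=1/180, b=Δ1−h1·(2M1+M2)/6=13/30
t_q=1 → seg 0, τ=1; S=1+8/15·τ+0·τ²+-1/120·τ³=61/40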